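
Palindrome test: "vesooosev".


Word: "vesooosev"
Reversed: "vesooosev"
Forward == Backward? vesooosev == vesooosev
Palindrome = Yes


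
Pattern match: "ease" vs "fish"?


Pattern of "ease": [0, 1, 2, 0]
Pattern of "fish": [0, 1, 2, 3]
Patterns do not match
Same pattern = No


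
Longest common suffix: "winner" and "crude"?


Word 1: "winner"
Word 2: "crude"
Comparing from end:
  Pos -1: 'r' != 'e' (stop)
LCS = "" (length 0)


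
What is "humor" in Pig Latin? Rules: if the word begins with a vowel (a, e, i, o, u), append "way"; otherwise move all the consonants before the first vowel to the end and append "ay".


Word: "humor"
Starts with consonant(s) → move to end, add 'ay'
Consonant cluster: "h"
Pig Latin = "umorhay"


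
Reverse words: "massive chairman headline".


Original: "massive chairman headline"
Words (1..n): massive | chairman | headline
Reversed (n..1): headline | chairman | massive
Result = "headline chairman massive"


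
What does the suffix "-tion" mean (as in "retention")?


Suffix: -tion
Example: retention (retain + -tion, with a spelling change)
Meaning = act or process


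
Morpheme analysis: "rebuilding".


Word: "rebuilding"
Morphemes: re- | build | -ing
Each morpheme carries meaning
= 3 morphemes


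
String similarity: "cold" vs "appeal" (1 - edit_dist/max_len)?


Word 1: "cold" (length 4)
Word 2: "appeal" (length 6)
One optimal edit sequence:
  1. insert 'a'  (+1)
  2. insert 'p'  (+1)
  3. substitute 'c' -> 'p'  (+1)
  4. substitute 'o' -> 'e'  (+1)
  5. substitute 'l' -> 'a'  (+1)
  6. substitute 'd' -> 'l'  (+1)
Edit distance = 6
Max length = max(4, 6) = 6
Similarity = 1 - 6/6
= 0.0000


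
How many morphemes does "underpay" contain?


Word: "underpay"
Morphemes: under- / pay
Each morpheme carries meaning
= 2 morphemes


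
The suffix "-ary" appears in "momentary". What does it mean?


Suffix: -ary
As in: momentary -> moment + -ary
Meaning = relating to


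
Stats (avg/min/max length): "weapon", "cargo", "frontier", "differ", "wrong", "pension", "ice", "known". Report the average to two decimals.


Lengths: "weapon"=6, "cargo"=5, "frontier"=8, "differ"=6, "wrong"=5, "pension"=7, "ice"=3, "known"=5
Sum = 45, Count = 8
Average = 45/8 = 5.63
= avg=5.63, min=3, max=8


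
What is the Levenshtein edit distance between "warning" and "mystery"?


Word 1: "warning" (length 7)
Word 2: "mystery" (length 7)
One optimal edit sequence (insert/delete/substitute each cost 1):
  1. substitute 'w' -> 'm'  (+1)
  2. substitute 'a' -> 'y'  (+1)
  3. substitute 'r' -> 's'  (+1)
  4. substitute 'n' -> 't'  (+1)
  5. substitute 'i' -> 'e'  (+1)
  6. substitute 'n' -> 'r'  (+1)
  7. substitute 'g' -> 'y'  (+1)
Total edit operations: 7
Edit distance = 7


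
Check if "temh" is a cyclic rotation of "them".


Word: "them", Candidate: "temh"
Method: check if candidate is substring of word+word
"themthem" contains "temh"? No
Is rotation = No


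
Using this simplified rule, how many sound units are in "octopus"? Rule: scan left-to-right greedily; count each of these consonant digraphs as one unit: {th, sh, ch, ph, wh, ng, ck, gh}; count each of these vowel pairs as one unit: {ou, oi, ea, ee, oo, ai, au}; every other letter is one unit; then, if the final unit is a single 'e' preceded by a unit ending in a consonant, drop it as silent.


Word: "octopus" (7 letters)
Left-to-right scan:
  [1] 'o' (letter)
  [2] 'c' (letter)
  [3] 't' (letter)
  [4] 'o' (letter)
  [5] 'p' (letter)
  [6] 'u' (letter)
  [7] 's' (letter)
Units from scan: 7
Sound units = 7 units


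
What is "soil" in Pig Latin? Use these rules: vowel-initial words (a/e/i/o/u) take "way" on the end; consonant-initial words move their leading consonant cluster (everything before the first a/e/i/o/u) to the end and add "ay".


Word: "soil"
Starts with consonant(s) → move to end, add 'ay'
Consonant cluster: "s"
Pig Latin = "oilsay"


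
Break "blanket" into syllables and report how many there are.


Word: "blanket"
Syllable breakdown: blan | ket
Counting: 2 parts
= 2 syllables


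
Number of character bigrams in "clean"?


Word: "clean" (length 5)
Number of 2-grams = length - 2 + 1 = 5 - 2 + 1
= 4


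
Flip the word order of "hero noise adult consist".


Original: "hero noise adult consist"
Words (1..n): hero | noise | adult | consist
Reversed (n..1): consist | adult | noise | hero
Result = "consist adult noise hero"


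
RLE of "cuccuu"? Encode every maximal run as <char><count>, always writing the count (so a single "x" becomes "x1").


String: "cuccuu"
Scanning for consecutive runs:
  'c' x 1
  'u' x 1
  'c' x 2
  'u' x 2
RLE = "c1u1c2u2"


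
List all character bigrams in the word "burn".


Word: "burn" (length 4)
Number of bigrams = 4 - 2 + 1 = 3
  Position 0: "bu"
  Position 1: "ur"
  Position 2: "rn"
Bigrams = "bu", "ur", "rn"


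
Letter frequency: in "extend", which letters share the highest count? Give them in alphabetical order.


Word: "extend"
Letter counts:
  'd': 1
  'e': 2
  'n': 1
  't': 1
  'x': 1
Maximum count = 2
Most frequent = 'e' (2 times each)


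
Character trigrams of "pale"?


Word: "pale" (length 4)
Number of trigrams = 4 - 3 + 1 = 2
  Position 0: "pal"
  Position 1: "ale"
Trigrams = "pal", "ale"


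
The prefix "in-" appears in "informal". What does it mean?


Prefix: in-
Example: informal (in- + formal)
Meaning = not / into


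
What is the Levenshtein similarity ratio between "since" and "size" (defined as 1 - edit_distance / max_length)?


Word 1: "since" (length 5)
Word 2: "size" (length 4)
One optimal edit sequence:
  1. keep 's'
  2. keep 'i'
  3. delete 'n'  (+1)
  4. substitute 'c' -> 'z'  (+1)
  5. keep 'e'
Edit distance = 2
Max length = max(5, 4) = 5
Similarity = 1 - 2/5
= 0.6000


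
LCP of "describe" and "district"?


Word 1: "describe"
Word 2: "district"
Comparing from start:
  Pos 0: 'd' == 'd'
  Pos 1: 'e' != 'i' (stop)
LCP = "d" (length 1)


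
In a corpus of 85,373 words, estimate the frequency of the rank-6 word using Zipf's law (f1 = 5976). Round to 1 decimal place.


Zipf's law: f(r) = f(1) / r
f(1) = 5976
f(6) = 5976 / 6
= 996.0 occurrences


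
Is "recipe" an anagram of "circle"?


Word 1: "circle" → sorted: cceilr
Word 2: "recipe" → sorted: ceeipr
Same letters? cceilr != ceeipr
Anagram = No


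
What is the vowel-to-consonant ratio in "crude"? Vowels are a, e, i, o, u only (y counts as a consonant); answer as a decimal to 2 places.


Word: "crude"
Vowels (a,e,i,o,u): 2
Consonants: 3
Ratio = 2/3
= 0.67


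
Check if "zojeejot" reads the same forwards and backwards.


Word: "zojeejot"
Reversed: "tojeejoz"
Forward == Backward? zojeejot != tojeejoz
Palindrome = No


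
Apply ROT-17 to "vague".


Word: "vague"
Shift: 17
Each letter → (letter + shift) mod 26:
  'v' (21) + 17 = 12 → 'm'
  'a' (0) + 17 = 17 → 'r'
  'g' (6) + 17 = 23 → 'x'
  'u' (20) + 17 = 11 → 'l'
  'e' (4) + 17 = 21 → 'v'
Result = "mrxlv"


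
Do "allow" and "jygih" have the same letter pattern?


Pattern of "allow": [0, 1, 1, 2, 3]
Pattern of "jygih": [0, 1, 2, 3, 4]
Patterns do not match
Same pattern = No


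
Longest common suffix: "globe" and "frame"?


Word 1: "globe"
Word 2: "frame"
Comparing from end:
  Pos -1: 'e' == 'e'
  Pos -2: 'b' != 'm' (stop)
LCS = "e" (length 1)


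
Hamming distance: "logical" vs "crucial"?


Comparing character by character (same length = 7):
  Pos 0: 'l' vs 'c' !=
  Pos 1: 'o' vs 'r' !=
  Pos 2: 'g' vs 'u' !=
  Pos 3: 'i' vs 'c' !=
  Pos 4: 'c' vs 'i' !=
  Pos 5: 'a' vs 'a' =
  Pos 6: 'l' vs 'l' =
Hamming distance = 5


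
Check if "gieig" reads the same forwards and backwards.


Word: "gieig"
Reversed: "gieig"
Forward == Backward? gieig == gieig
Palindrome = Yes


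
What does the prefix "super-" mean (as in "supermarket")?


Prefix: super-
As in: supermarket -> super- + market
Meaning = above / beyond


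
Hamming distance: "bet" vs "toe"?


Comparing character by character (same length = 3):
  Pos 0: 'b' vs 't' !=
  Pos 1: 'e' vs 'o' !=
  Pos 2: 't' vs 'e' !=
Hamming distance = 3


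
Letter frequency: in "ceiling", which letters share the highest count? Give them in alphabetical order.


Word: "ceiling"
Letter counts:
  'c': 1
  'e': 1
  'g': 1
  'i': 2
  'l': 1
  'n': 1
Maximum count = 2
Most frequent = 'i' (2 times each)


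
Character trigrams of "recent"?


Word: "recent" (length 6)
Number of trigrams = 6 - 3 + 1 = 4
  Position 0: "rec"
  Position 1: "ece"
  Position 2: "cen"
  Position 3: "ent"
Trigrams = "rec", "ece", "cen", "ent"


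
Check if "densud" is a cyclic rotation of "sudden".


Word: "sudden", Candidate: "densud"
Method: check if candidate is substring of word+word
"suddensudden" contains "densud"? Yes
Is rotation = Yes


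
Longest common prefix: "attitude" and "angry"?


Word 1: "attitude"
Word 2: "angry"
Comparing from start:
  Pos 0: 'a' == 'a'
  Pos 1: 't' != 'n' (stop)
LCP = "a" (length 1)


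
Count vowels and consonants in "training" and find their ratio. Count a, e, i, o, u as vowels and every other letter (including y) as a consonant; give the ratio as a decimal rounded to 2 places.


Word: "training"
Vowels (a,e,i,o,u): 3
Consonants: 5
Ratio = 3/5
= 0.60


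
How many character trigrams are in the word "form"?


Word: "form" (length 4)
Number of 3-grams = length - 3 + 1 = 4 - 3 + 1
= 2


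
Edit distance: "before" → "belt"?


Word 1: "before" (length 6)
Word 2: "belt" (length 4)
One optimal edit sequence (insert/delete/substitute each cost 1):
  1. keep 'b'
  2. keep 'e'
  3. delete 'f'  (+1)
  4. delete 'o'  (+1)
  5. substitute 'r' -> 'l'  (+1)
  6. substitute 'e' -> 't'  (+1)
Total edit operations: 4
Edit distance = 4


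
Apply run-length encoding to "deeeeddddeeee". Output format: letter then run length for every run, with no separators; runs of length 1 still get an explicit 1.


String: "deeeeddddeeee"
Scanning for consecutive runs:
  'd' x 1
  'e' x 4
  'd' x 4
  'e' x 4
RLE = "d1e4d4e4"


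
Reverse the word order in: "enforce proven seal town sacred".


Original: "enforce proven seal town sacred"
Words (1..n): enforce | proven | seal | town | sacred
Reversed (n..1): sacred | town | seal | proven | enforce
Result = "sacred town seal proven enforce"


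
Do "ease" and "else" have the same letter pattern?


Pattern of "ease": [0, 1, 2, 0]
Pattern of "else": [0, 1, 2, 0]
Patterns match
Same pattern = Yes


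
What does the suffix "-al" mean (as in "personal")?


Suffix: -al
As in: personal -> person + -al
Meaning = relating to


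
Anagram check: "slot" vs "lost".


Word 1: "slot" → sorted: lost
Word 2: "lost" → sorted: lost
Same letters? lost == lost
Anagram = Yes


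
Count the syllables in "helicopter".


Word: "helicopter"
Syllable breakdown: hel | i | cop | ter
Counting: 4 parts
= 4 syllables


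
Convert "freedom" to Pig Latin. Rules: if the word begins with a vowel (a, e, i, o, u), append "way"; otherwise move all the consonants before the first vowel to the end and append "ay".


Word: "freedom"
Starts with consonant(s) → move to end, add 'ay'
Consonant cluster: "fr"
Pig Latin = "eedomfray"


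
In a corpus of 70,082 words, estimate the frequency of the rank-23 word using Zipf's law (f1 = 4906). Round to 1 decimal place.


Zipf's law: f(r) = f(1) / r
f(1) = 4906
f(23) = 4906 / 23
= 213.3 occurrences


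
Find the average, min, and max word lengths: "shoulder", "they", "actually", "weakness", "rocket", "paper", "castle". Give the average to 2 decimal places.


Lengths: "shoulder"=8, "they"=4, "actually"=8, "weakness"=8, "rocket"=6, "paper"=5, "castle"=6
Sum = 45, Count = 7
Average = 45/7 = 6.43
= avg=6.43, min=4, max=8


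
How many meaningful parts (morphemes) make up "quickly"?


Word: "quickly"
Morphemes: quick | -ly
Each morpheme carries meaning
= 2 morphemes


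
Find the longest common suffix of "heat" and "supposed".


Word 1: "heat"
Word 2: "supposed"
Comparing from end:
  Pos -1: 't' != 'd' (stop)
LCS = "" (length 0)


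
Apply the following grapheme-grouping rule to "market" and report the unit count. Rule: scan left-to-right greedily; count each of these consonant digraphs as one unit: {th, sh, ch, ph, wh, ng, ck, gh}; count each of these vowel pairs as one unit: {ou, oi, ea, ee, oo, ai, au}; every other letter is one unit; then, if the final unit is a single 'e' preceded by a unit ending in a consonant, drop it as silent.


Word: "market" (6 letters)
Left-to-right scan:
  [1] 'm' (letter)
  [2] 'a' (letter)
  [3] 'r' (letter)
  [4] 'k' (letter)
  [5] 'e' (letter)
  [6] 't' (letter)
Units from scan: 6
Sound units = 6 units


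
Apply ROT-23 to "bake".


Word: "bake"
Shift: 23
Each letter → (letter + shift) mod 26:
  'b' (1) + 23 = 24 → 'y'
  'a' (0) + 23 = 23 → 'x'
  'k' (10) + 23 = 7 → 'h'
  'e' (4) + 23 = 1 → 'b'
Result = "yxhb"


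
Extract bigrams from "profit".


Word: "profit" (length 6)
Number of bigrams = 6 - 2 + 1 = 5
  Position 0: "pr"
  Position 1: "ro"
  Position 2: "of"
  Position 3: "fi"
  Position 4: "it"
Bigrams = "pr", "ro", "of", "fi", "it"


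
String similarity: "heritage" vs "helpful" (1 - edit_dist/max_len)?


Word 1: "heritage" (length 8)
Word 2: "helpful" (length 7)
One optimal edit sequence:
  1. keep 'h'
  2. keep 'e'
  3. delete 'r'  (+1)
  4. substitute 'i' -> 'l'  (+1)
  5. substitute 't' -> 'p'  (+1)
  6. substitute 'a' -> 'f'  (+1)
  7. substitute 'g' -> 'u'  (+1)
  8. substitute 'e' -> 'l'  (+1)
Edit distance = 6
Max length = max(8, 7) = 8
Similarity = 1 - 6/8
= 0.2500


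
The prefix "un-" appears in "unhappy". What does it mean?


Prefix: un-
Example: unhappy (un- + happy)
Meaning = not / reverse


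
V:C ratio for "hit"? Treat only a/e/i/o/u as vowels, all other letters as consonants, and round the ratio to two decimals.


Word: "hit"
Vowels (a,e,i,o,u): 1
Consonants: 2
Ratio = 1/2
= 0.50


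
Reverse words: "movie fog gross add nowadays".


Original: "movie fog gross add nowadays"
Words (1..n): movie | fog | gross | add | nowadays
Reversed (n..1): nowadays | add | gross | fog | movie
Result = "nowadays add gross fog movie"


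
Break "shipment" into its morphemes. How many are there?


Word: "shipment"
Morphemes: ship | -ment
Each morpheme carries meaning
= 2 morphemes


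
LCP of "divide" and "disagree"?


Word 1: "divide"
Word 2: "disagree"
Comparing from start:
  Pos 0: 'd' == 'd'
  Pos 1: 'i' == 'i'
  Pos 2: 'v' != 's' (stop)
LCP = "di" (length 2)


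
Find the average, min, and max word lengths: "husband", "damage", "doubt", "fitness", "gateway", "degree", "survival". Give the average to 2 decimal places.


Lengths: "husband"=7, "damage"=6, "doubt"=5, "fitness"=7, "gateway"=7, "degree"=6, "survival"=8
Sum = 46, Count = 7
Average = 46/7 = 6.57
= avg=6.57, min=5, max=8


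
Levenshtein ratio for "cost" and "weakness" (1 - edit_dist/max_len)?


Word 1: "cost" (length 4)
Word 2: "weakness" (length 8)
One optimal edit sequence:
  1. insert 'w'  (+1)
  2. insert 'e'  (+1)
  3. insert 'a'  (+1)
  4. insert 'k'  (+1)
  5. substitute 'c' -> 'n'  (+1)
  6. substitute 'o' -> 'e'  (+1)
  7. keep 's'
  8. substitute 't' -> 's'  (+1)
Edit distance = 7
Max length = max(4, 8) = 8
Similarity = 1 - 7/8
= 0.1250


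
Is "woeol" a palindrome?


Word: "woeol"
Reversed: "loeow"
Forward == Backward? woeol != loeow
Palindrome = No


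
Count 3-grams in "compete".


Word: "compete" (length 7)
Number of 3-grams = length - 3 + 1 = 7 - 3 + 1
= 5


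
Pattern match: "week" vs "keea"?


Pattern of "week": [0, 1, 1, 2]
Pattern of "keea": [0, 1, 1, 2]
Patterns match
Same pattern = Yes


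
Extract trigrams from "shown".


Word: "shown" (length 5)
Number of trigrams = 5 - 3 + 1 = 3
  Position 0: "sho"
  Position 1: "how"
  Position 2: "own"
Trigrams = "sho", "how", "own"


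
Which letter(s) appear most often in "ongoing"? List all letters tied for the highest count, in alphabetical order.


Word: "ongoing"
Letter counts:
  'g': 2
  'i': 1
  'n': 2
  'o': 2
Maximum count = 2
Most frequent = 'g', 'n', 'o' (2 times each)


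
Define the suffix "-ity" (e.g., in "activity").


Suffix: -ity
Example: activity (active + -ity, with a spelling change)
Meaning = quality of


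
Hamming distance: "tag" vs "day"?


Comparing character by character (same length = 3):
  Pos 0: 't' vs 'd' !=
  Pos 1: 'a' vs 'a' =
  Pos 2: 'g' vs 'y' !=
Hamming distance = 2


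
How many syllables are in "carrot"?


Word: "carrot"
Syllable breakdown: car | rot
Counting: 2 parts
= 2 syllables


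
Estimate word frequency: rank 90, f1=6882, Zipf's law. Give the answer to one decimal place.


Zipf's law: f(r) = f(1) / r
f(1) = 6882
f(90) = 6882 / 90
= 76.5 occurrences


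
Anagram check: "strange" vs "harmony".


Word 1: "strange" → sorted: aegnrst
Word 2: "harmony" → sorted: ahmnory
Same letters? aegnrst != ahmnory
Anagram = No


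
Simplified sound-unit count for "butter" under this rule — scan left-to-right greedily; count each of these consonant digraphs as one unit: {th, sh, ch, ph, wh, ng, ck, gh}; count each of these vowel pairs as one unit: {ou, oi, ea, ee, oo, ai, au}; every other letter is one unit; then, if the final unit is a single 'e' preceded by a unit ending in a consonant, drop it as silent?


Word: "butter" (6 letters)
Left-to-right scan:
  (1) 'b' (letter)
  (2) 'u' (letter)
  (3) 't' (letter)
  (4) 't' (letter)
  (5) 'e' (letter)
  (6) 'r' (letter)
Units from scan: 6
Sound units = 6 units


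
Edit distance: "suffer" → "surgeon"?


Word 1: "suffer" (length 6)
Word 2: "surgeon" (length 7)
One optimal edit sequence (insert/delete/substitute each cost 1):
  1. keep 's'
  2. keep 'u'
  3. substitute 'f' -> 'r'  (+1)
  4. substitute 'f' -> 'g'  (+1)
  5. keep 'e'
  6. insert 'o'  (+1)
  7. substitute 'r' -> 'n'  (+1)
Total edit operations: 4
Edit distance = 4


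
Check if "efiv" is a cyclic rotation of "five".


Word: "five", Candidate: "efiv"
Method: check if candidate is substring of word+word
"fivefive" contains "efiv"? Yes
Is rotation = Yes


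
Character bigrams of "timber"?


Word: "timber" (length 6)
Number of bigrams = 6 - 2 + 1 = 5
  Position 0: "ti"
  Position 1: "im"
  Position 2: "mb"
  Position 3: "be"
  Position 4: "er"
Bigrams = "ti", "im", "mb", "be", "er"


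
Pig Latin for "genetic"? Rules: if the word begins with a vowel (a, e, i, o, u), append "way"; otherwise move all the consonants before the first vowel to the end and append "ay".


Word: "genetic"
Starts with consonant(s) → move to end, add 'ay'
Consonant cluster: "g"
Pig Latin = "eneticgay"


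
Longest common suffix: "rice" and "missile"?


Word 1: "rice"
Word 2: "missile"
Comparing from end:
  Pos -1: 'e' == 'e'
  Pos -2: 'c' != 'l' (stop)
LCS = "e" (length 1)


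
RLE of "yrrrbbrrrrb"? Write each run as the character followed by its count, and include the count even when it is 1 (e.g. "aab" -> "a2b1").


String: "yrrrbbrrrrb"
Scanning for consecutive runs:
  'y' x 1
  'r' x 3
  'b' x 2
  'r' x 4
  'b' x 1
RLE = "y1r3b2r4b1"


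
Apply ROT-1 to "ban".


Word: "ban"
Shift: 1
Each letter → (letter + shift) mod 26:
  'b' (1) + 1 = 2 → 'c'
  'a' (0) + 1 = 1 → 'b'
  'n' (13) + 1 = 14 → 'o'
Result = "cbo"


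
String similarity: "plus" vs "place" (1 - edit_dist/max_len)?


Word 1: "plus" (length 4)
Word 2: "place" (length 5)
One optimal edit sequence:
  1. keep 'p'
  2. keep 'l'
  3. insert 'a'  (+1)
  4. substitute 'u' -> 'c'  (+1)
  5. substitute 's' -> 'e'  (+1)
Edit distance = 3
Max length = max(4, 5) = 5
Similarity = 1 - 3/5
= 0.4000


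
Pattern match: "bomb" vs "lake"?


Pattern of "bomb": [0, 1, 2, 0]
Pattern of "lake": [0, 1, 2, 3]
Patterns do not match
Same pattern = No


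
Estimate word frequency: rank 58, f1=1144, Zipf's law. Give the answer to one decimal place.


Zipf's law: f(r) = f(1) / r
f(1) = 1144
f(58) = 1144 / 58
= 19.7 occurrences


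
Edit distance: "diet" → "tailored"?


Word 1: "diet" (length 4)
Word 2: "tailored" (length 8)
One optimal edit sequence (insert/delete/substitute each cost 1):
  1. insert 't'  (+1)
  2. substitute 'd' -> 'a'  (+1)
  3. keep 'i'
  4. insert 'l'  (+1)
  5. insert 'o'  (+1)
  6. insert 'r'  (+1)
  7. keep 'e'
  8. substitute 't' -> 'd'  (+1)
Total edit operations: 6
Edit distance = 6


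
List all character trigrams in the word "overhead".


Word: "overhead" (length 8)
Number of trigrams = 8 - 3 + 1 = 6
  Position 0: "ove"
  Position 1: "ver"
  Position 2: "erh"
  Position 3: "rhe"
  Position 4: "hea"
  Position 5: "ead"
Trigrams = "ove", "ver", "erh", "rhe", "hea", "ead"


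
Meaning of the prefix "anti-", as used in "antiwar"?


Prefix: anti-
Example: antiwar (anti- + war)
Meaning = against


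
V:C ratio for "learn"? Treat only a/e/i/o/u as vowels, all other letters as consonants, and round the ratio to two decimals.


Word: "learn"
Vowels (a,e,i,o,u): 2
Consonants: 3
Ratio = 2/3
= 0.67


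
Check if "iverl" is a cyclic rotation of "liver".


Word: "liver", Candidate: "iverl"
Method: check if candidate is substring of word+word
"liverliver" contains "iverl"? Yes
Is rotation = Yes


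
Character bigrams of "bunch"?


Word: "bunch" (length 5)
Number of bigrams = 5 - 2 + 1 = 4
  Position 0: "bu"
  Position 1: "un"
  Position 2: "nc"
  Position 3: "ch"
Bigrams = "bu", "un", "nc", "ch"


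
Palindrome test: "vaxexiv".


Word: "vaxexiv"
Reversed: "vixexav"
Forward == Backward? vaxexiv != vixexav
Palindrome = No


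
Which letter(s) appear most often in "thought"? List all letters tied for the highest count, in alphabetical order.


Word: "thought"
Letter counts:
  'g': 1
  'h': 2
  'o': 1
  't': 2
  'u': 1
Maximum count = 2
Most frequent = 'h', 't' (2 times each)


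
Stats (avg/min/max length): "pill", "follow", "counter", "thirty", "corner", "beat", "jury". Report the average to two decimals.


Lengths: "pill"=4, "follow"=6, "counter"=7, "thirty"=6, "corner"=6, "beat"=4, "jury"=4
Sum = 37, Count = 7
Average = 37/7 = 5.29
= avg=5.29, min=4, max=7


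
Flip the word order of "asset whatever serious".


Original: "asset whatever serious"
Words (1..n): asset | whatever | serious
Reversed (n..1): serious | whatever | asset
Result = "serious whatever asset"


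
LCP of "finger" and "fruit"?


Word 1: "finger"
Word 2: "fruit"
Comparing from start:
  Pos 0: 'f' == 'f'
  Pos 1: 'i' != 'r' (stop)
LCP = "f" (length 1)


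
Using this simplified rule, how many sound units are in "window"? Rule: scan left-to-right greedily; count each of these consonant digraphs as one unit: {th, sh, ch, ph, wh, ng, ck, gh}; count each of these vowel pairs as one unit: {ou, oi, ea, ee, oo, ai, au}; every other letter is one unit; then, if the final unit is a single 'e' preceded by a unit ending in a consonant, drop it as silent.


Word: "window" (6 letters)
Left-to-right scan:
  [1] 'w' (letter)
  [2] 'i' (letter)
  [3] 'n' (letter)
  [4] 'd' (letter)
  [5] 'o' (letter)
  [6] 'w' (letter)
Units from scan: 6
Sound units = 6 units


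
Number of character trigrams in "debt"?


Word: "debt" (length 4)
Number of 3-grams = length - 3 + 1 = 4 - 3 + 1
= 2


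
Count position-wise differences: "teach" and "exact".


Comparing character by character (same length = 5):
  Pos 0: 't' vs 'e' !=
  Pos 1: 'e' vs 'x' !=
  Pos 2: 'a' vs 'a' =
  Pos 3: 'c' vs 'c' =
  Pos 4: 'h' vs 't' !=
Hamming distance = 3


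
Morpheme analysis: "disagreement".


Word: "disagreement"
Morphemes: dis- / agree / -ment
Each morpheme carries meaning
= 3 morphemes


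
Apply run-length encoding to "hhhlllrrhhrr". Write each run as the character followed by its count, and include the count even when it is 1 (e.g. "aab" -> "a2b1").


String: "hhhlllrrhhrr"
Scanning for consecutive runs:
  'h' x 3
  'l' x 3
  'r' x 2
  'h' x 2
  'r' x 2
RLE = "h3l3r2h2r2"


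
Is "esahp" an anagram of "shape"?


Word 1: "shape" → sorted: aehps
Word 2: "esahp" → sorted: aehps
Same letters? aehps == aehps
Anagram = Yes


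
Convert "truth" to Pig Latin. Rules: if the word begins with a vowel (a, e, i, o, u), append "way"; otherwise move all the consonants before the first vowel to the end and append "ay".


Word: "truth"
Starts with consonant(s) → move to end, add 'ay'
Consonant cluster: "tr"
Pig Latin = "uthtray"


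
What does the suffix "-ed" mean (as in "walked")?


Suffix: -ed
Example: walked (walk + -ed)
Meaning = past tense


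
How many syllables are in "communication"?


Word: "communication"
Syllable breakdown: com-mu-ni-ca-tion
Counting: 5 parts
= 5 syllables


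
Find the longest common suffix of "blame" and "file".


Word 1: "blame"
Word 2: "file"
Comparing from end:
  Pos -1: 'e' == 'e'
  Pos -2: 'm' != 'l' (stop)
LCS = "e" (length 1)


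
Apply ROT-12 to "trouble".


Word: "trouble"
Shift: 12
Each letter → (letter + shift) mod 26:
  't' (19) + 12 = 5 → 'f'
  'r' (17) + 12 = 3 → 'd'
  'o' (14) + 12 = 0 → 'a'
  'u' (20) + 12 = 6 → 'g'
  'b' (1) + 12 = 13 → 'n'
  'l' (11) + 12 = 23 → 'x'
  'e' (4) + 12 = 16 → 'q'
Result = "fdagnxq"


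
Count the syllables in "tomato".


Word: "tomato"
Syllable breakdown: to-ma-to
Counting: 3 parts
= 3 syllables


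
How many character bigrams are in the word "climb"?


Word: "climb" (length 5)
Number of 2-grams = length - 2 + 1 = 5 - 2 + 1
= 4


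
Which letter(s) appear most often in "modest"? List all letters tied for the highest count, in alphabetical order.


Word: "modest"
Letter counts:
  'd': 1
  'e': 1
  'm': 1
  'o': 1
  's': 1
  't': 1
Maximum count = 1
Most frequent = 'd', 'e', 'm', 'o', 's', 't' (1 time each)


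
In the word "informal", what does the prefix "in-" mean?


Prefix: in-
Example: informal (in- + formal)
Meaning = not / into


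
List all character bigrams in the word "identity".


Word: "identity" (length 8)
Number of bigrams = 8 - 2 + 1 = 7
  Position 0: "id"
  Position 1: "de"
  Position 2: "en"
  Position 3: "nt"
  Position 4: "ti"
  Position 5: "it"
  Position 6: "ty"
Bigrams = "id", "de", "en", "nt", "ti", "it", "ty"


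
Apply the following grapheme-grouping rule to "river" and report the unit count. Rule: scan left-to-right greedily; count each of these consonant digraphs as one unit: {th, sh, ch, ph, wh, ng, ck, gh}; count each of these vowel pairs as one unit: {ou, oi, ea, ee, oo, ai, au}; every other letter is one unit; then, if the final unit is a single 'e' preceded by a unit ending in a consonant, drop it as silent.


Word: "river" (5 letters)
Left-to-right scan:
  1. 'r' (letter)
  2. 'i' (letter)
  3. 'v' (letter)
  4. 'e' (letter)
  5. 'r' (letter)
Units from scan: 5
Sound units = 5 units


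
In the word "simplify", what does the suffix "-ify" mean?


Suffix: -ify
Example: simplify (simple + -ify, with a spelling change)
Meaning = to make


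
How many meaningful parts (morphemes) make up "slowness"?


Word: "slowness"
Morphemes: slow + -ness
Each morpheme carries meaning
= 2 morphemes


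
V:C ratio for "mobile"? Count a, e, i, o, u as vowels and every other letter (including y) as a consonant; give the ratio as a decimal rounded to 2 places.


Word: "mobile"
Vowels (a,e,i,o,u): 3
Consonants: 3
Ratio = 3/3
= 1.00


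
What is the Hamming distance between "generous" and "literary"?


Comparing character by character (same length = 8):
  Pos 0: 'g' vs 'l' !=
  Pos 1: 'e' vs 'i' !=
  Pos 2: 'n' vs 't' !=
  Pos 3: 'e' vs 'e' =
  Pos 4: 'r' vs 'r' =
  Pos 5: 'o' vs 'a' !=
  Pos 6: 'u' vs 'r' !=
  Pos 7: 's' vs 'y' !=
Hamming distance = 6


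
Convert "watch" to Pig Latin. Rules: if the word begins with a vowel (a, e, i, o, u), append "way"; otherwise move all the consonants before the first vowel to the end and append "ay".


Word: "watch"
Starts with consonant(s) → move to end, add 'ay'
Consonant cluster: "w"
Pig Latin = "atchway"


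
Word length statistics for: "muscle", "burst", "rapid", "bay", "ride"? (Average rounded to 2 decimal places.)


Lengths: "muscle"=6, "burst"=5, "rapid"=5, "bay"=3, "ride"=4
Sum = 23, Count = 5
Average = 23/5 = 4.60
= avg=4.60, min=3, max=6


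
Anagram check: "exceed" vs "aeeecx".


Word 1: "exceed" → sorted: cdeeex
Word 2: "aeeecx" → sorted: aceeex
Same letters? cdeeex != aceeex
Anagram = No


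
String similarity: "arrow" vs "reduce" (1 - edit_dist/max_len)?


Word 1: "arrow" (length 5)
Word 2: "reduce" (length 6)
One optimal edit sequence:
  1. insert 'r'  (+1)
  2. substitute 'a' -> 'e'  (+1)
  3. substitute 'r' -> 'd'  (+1)
  4. substitute 'r' -> 'u'  (+1)
  5. substitute 'o' -> 'c'  (+1)
  6. substitute 'w' -> 'e'  (+1)
Edit distance = 6
Max length = max(5, 6) = 6
Similarity = 1 - 6/6
= 0.0000


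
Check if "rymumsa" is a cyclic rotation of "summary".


Word: "summary", Candidate: "rymumsa"
Method: check if candidate is substring of word+word
"summarysummary" contains "rymumsa"? No
Is rotation = No


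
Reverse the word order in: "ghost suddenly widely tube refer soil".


Original: "ghost suddenly widely tube refer soil"
Words (1..n): ghost | suddenly | widely | tube | refer | soil
Reversed (n..1): soil | refer | tube | widely | suddenly | ghost
Result = "soil refer tube widely suddenly ghost"


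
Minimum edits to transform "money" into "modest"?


Word 1: "money" (length 5)
Word 2: "modest" (length 6)
One optimal edit sequence (insert/delete/substitute each cost 1):
  1. keep 'm'
  2. keep 'o'
  3. substitute 'n' -> 'd'  (+1)
  4. keep 'e'
  5. insert 's'  (+1)
  6. substitute 'y' -> 't'  (+1)
Total edit operations: 3
Edit distance = 3


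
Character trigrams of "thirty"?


Word: "thirty" (length 6)
Number of trigrams = 6 - 3 + 1 = 4
  Position 0: "thi"
  Position 1: "hir"
  Position 2: "irt"
  Position 3: "rty"
Trigrams = "thi", "hir", "irt", "rty"


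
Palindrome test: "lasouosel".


Word: "lasouosel"
Reversed: "lesouosal"
Forward == Backward? lasouosel != lesouosal
Palindrome = No


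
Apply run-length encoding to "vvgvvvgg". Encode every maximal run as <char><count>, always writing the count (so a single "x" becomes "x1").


String: "vvgvvvgg"
Scanning for consecutive runs:
  'v' x 2
  'g' x 1
  'v' x 3
  'g' x 2
RLE = "v2g1v3g2"


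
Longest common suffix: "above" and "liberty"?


Word 1: "above"
Word 2: "liberty"
Comparing from end:
  Pos -1: 'e' != 'y' (stop)
LCS = "" (length 0)


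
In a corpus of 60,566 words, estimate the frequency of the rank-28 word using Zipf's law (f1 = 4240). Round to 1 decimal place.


Zipf's law: f(r) = f(1) / r
f(1) = 4240
f(28) = 4240 / 28
= 151.4 occurrences


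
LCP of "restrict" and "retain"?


Word 1: "restrict"
Word 2: "retain"
Comparing from start:
  Pos 0: 'r' == 'r'
  Pos 1: 'e' == 'e'
  Pos 2: 's' != 't' (stop)
LCP = "re" (length 2)


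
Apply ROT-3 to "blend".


Word: "blend"
Shift: 3
Each letter → (letter + shift) mod 26:
  'b' (1) + 3 = 4 → 'e'
  'l' (11) + 3 = 14 → 'o'
  'e' (4) + 3 = 7 → 'h'
  'n' (13) + 3 = 16 → 'q'
  'd' (3) + 3 = 6 → 'g'
Result = "eohqg"


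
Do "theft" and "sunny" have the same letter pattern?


Pattern of "theft": [0, 1, 2, 3, 0]
Pattern of "sunny": [0, 1, 2, 2, 3]
Patterns do not match
Same pattern = No


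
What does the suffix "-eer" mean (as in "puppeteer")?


Suffix: -eer
Example: puppeteer (puppet + -eer)
Meaning = one who is concerned with


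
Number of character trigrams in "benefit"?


Word: "benefit" (length 7)
Number of 3-grams = length - 3 + 1 = 7 - 3 + 1
= 5


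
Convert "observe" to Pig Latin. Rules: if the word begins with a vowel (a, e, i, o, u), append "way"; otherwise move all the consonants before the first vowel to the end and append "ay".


Word: "observe"
Starts with vowel → add 'way'
Pig Latin = "observeway"


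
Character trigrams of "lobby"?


Word: "lobby" (length 5)
Number of trigrams = 5 - 3 + 1 = 3
  Position 0: "lob"
  Position 1: "obb"
  Position 2: "bby"
Trigrams = "lob", "obb", "bby"


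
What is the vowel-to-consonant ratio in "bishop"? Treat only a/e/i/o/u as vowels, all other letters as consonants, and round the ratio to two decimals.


Word: "bishop"
Vowels (a,e,i,o,u): 2
Consonants: 4
Ratio = 2/4
= 0.50


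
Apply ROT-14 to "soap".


Word: "soap"
Shift: 14
Each letter → (letter + shift) mod 26:
  's' (18) + 14 = 6 → 'g'
  'o' (14) + 14 = 2 → 'c'
  'a' (0) + 14 = 14 → 'o'
  'p' (15) + 14 = 3 → 'd'
Result = "gcod"


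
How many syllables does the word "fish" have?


Word: "fish"
Syllable breakdown: fish
Counting: 1 part
= 1 syllable


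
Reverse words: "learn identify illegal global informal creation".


Original: "learn identify illegal global informal creation"
Words (1..n): learn | identify | illegal | global | informal | creation
Reversed (n..1): creation | informal | global | illegal | identify | learn
Result = "creation informal global illegal identify learn"


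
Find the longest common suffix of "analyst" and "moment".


Word 1: "analyst"
Word 2: "moment"
Comparing from end:
  Pos -1: 't' == 't'
  Pos -2: 's' != 'n' (stop)
LCS = "t" (length 1)


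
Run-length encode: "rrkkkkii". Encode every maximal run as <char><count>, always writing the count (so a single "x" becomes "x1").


String: "rrkkkkii"
Scanning for consecutive runs:
  'r' x 2
  'k' x 4
  'i' x 2
RLE = "r2k4i2"


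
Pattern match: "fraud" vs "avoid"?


Pattern of "fraud": [0, 1, 2, 3, 4]
Pattern of "avoid": [0, 1, 2, 3, 4]
Patterns match
Same pattern = Yes


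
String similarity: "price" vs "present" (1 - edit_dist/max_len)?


Word 1: "price" (length 5)
Word 2: "present" (length 7)
One optimal edit sequence:
  1. keep 'p'
  2. keep 'r'
  3. substitute 'i' -> 'e'  (+1)
  4. substitute 'c' -> 's'  (+1)
  5. keep 'e'
  6. insert 'n'  (+1)
  7. insert 't'  (+1)
Edit distance = 4
Max length = max(5, 7) = 7
Similarity = 1 - 4/7
= 0.4286


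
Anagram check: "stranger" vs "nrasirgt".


Word 1: "stranger" → sorted: aegnrrst
Word 2: "nrasirgt" → sorted: aginrrst
Same letters? aegnrrst != aginrrst
Anagram = No


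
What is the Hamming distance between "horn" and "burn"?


Comparing character by character (same length = 4):
  Pos 0: 'h' vs 'b' !=
  Pos 1: 'o' vs 'u' !=
  Pos 2: 'r' vs 'r' =
  Pos 3: 'n' vs 'n' =
Hamming distance = 2


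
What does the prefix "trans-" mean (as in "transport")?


Prefix: trans-
Example: transport (trans- + port)
Meaning = across


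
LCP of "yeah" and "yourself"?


Word 1: "yeah"
Word 2: "yourself"
Comparing from start:
  Pos 0: 'y' == 'y'
  Pos 1: 'e' != 'o' (stop)
LCP = "y" (length 1)


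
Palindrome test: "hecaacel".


Word: "hecaacel"
Reversed: "lecaaceh"
Forward == Backward? hecaacel != lecaaceh
Palindrome = No


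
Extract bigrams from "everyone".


Word: "everyone" (length 8)
Number of bigrams = 8 - 2 + 1 = 7
  Position 0: "ev"
  Position 1: "ve"
  Position 2: "er"
  Position 3: "ry"
  Position 4: "yo"
  Position 5: "on"
  Position 6: "ne"
Bigrams = "ev", "ve", "er", "ry", "yo", "on", "ne"


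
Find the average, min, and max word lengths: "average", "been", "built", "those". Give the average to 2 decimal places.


Lengths: "average"=7, "been"=4, "built"=5, "those"=5
Sum = 21, Count = 4
Average = 21/4 = 5.25
= avg=5.25, min=4, max=7


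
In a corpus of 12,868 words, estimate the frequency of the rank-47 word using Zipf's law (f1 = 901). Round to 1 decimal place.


Zipf's law: f(r) = f(1) / r
f(1) = 901
f(47) = 901 / 47
= 19.2 occurrences


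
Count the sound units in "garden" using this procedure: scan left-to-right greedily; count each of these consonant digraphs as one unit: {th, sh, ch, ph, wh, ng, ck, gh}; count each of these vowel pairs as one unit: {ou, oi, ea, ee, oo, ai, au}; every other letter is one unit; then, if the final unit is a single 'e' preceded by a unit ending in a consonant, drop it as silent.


Word: "garden" (6 letters)
Left-to-right scan:
  (1) 'g' (letter)
  (2) 'a' (letter)
  (3) 'r' (letter)
  (4) 'd' (letter)
  (5) 'e' (letter)
  (6) 'n' (letter)
Units from scan: 6
Sound units = 6 units


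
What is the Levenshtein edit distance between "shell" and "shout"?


Word 1: "shell" (length 5)
Word 2: "shout" (length 5)
One optimal edit sequence (insert/delete/substitute each cost 1):
  1. keep 's'
  2. keep 'h'
  3. substitute 'e' -> 'o'  (+1)
  4. substitute 'l' -> 'u'  (+1)
  5. substitute 'l' -> 't'  (+1)
Total edit operations: 3
Edit distance = 3


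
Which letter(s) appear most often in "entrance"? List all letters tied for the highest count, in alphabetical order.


Word: "entrance"
Letter counts:
  'a': 1
  'c': 1
  'e': 2
  'n': 2
  'r': 1
  't': 1
Maximum count = 2
Most frequent = 'e', 'n' (2 times each)


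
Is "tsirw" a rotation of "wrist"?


Word: "wrist", Candidate: "tsirw"
Method: check if candidate is substring of word+word
"wristwrist" contains "tsirw"? No
Is rotation = No


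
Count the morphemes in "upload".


Word: "upload"
Morphemes: up- | load
Each morpheme carries meaning
= 2 morphemes


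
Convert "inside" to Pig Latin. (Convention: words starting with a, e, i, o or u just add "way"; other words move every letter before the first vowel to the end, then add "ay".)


Word: "inside"
Starts with vowel → add 'way'
Pig Latin = "insideway"


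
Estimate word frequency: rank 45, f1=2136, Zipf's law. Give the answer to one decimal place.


Zipf's law: f(r) = f(1) / r
f(1) = 2136
f(45) = 2136 / 45
= 47.5 occurrences


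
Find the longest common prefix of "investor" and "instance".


Word 1: "investor"
Word 2: "instance"
Comparing from start:
  Pos 0: 'i' == 'i'
  Pos 1: 'n' == 'n'
  Pos 2: 'v' != 's' (stop)
LCP = "in" (length 2)


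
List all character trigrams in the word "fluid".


Word: "fluid" (length 5)
Number of trigrams = 5 - 3 + 1 = 3
  Position 0: "flu"
  Position 1: "lui"
  Position 2: "uid"
Trigrams = "flu", "lui", "uid"


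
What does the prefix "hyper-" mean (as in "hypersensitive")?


Prefix: hyper-
Example: hypersensitive (hyper- + sensitive)
Meaning = over / excessive


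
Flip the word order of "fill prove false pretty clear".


Original: "fill prove false pretty clear"
Words (1..n): fill | prove | false | pretty | clear
Reversed (n..1): clear | pretty | false | prove | fill
Result = "clear pretty false prove fill"


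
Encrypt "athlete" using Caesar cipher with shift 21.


Word: "athlete"
Shift: 21
Each letter → (letter + shift) mod 26:
  'a' (0) + 21 = 21 → 'v'
  't' (19) + 21 = 14 → 'o'
  'h' (7) + 21 = 2 → 'c'
  'l' (11) + 21 = 6 → 'g'
  'e' (4) + 21 = 25 → 'z'
  't' (19) + 21 = 14 → 'o'
  'e' (4) + 21 = 25 → 'z'
Result = "vocgzoz"


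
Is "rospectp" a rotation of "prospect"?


Word: "prospect", Candidate: "rospectp"
Method: check if candidate is substring of word+word
"prospectprospect" contains "rospectp"? Yes
Is rotation = Yes


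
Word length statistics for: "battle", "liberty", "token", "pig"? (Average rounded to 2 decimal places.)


Lengths: "battle"=6, "liberty"=7, "token"=5, "pig"=3
Sum = 21, Count = 4
Average = 21/4 = 5.25
= avg=5.25, min=3, max=7


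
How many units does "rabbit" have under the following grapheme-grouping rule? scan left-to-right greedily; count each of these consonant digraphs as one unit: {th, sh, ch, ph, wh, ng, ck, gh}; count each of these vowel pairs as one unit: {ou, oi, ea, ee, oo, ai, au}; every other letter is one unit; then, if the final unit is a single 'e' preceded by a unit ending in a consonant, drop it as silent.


Word: "rabbit" (6 letters)
Left-to-right scan:
  (1) 'r' (letter)
  (2) 'a' (letter)
  (3) 'b' (letter)
  (4) 'b' (letter)
  (5) 'i' (letter)
  (6) 't' (letter)
Units from scan: 6
Sound units = 6 units
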